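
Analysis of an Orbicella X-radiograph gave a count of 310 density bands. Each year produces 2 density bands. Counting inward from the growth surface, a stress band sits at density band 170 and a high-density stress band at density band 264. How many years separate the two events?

The two markers are separated by 264 − 170 = 94 density bands.
Dividing by 2 density bands per year: 94 / 2 = 47 years.

47 yr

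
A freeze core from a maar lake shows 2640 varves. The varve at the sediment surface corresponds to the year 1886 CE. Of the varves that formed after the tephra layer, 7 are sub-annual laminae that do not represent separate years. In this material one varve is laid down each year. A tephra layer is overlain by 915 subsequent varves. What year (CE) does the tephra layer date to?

There are 915 varves younger than the tephra layer.
Excluding 7 false varves: 915 − 7 = 908.
Counting back 908 years from 1886 CE places the tephra layer in 1886 − 908 = 978 CE.

978 CE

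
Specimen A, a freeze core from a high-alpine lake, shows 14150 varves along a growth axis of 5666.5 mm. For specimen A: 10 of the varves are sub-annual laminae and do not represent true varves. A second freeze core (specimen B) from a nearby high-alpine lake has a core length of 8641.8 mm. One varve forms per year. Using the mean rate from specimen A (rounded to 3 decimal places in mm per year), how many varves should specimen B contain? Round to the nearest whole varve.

Specimen A: adjusted count: 14150 − 10 = 14140 varves.
A: Mean rate = 5666.5 mm / 14140 years ≈ 0.401 mm per year.
B spans 8641.8 / 0.401 = 21550.62 years ≈ 21551 varves.

21551 varves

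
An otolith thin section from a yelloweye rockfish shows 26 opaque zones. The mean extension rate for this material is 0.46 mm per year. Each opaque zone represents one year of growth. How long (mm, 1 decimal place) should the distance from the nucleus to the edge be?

12.0 mm

26 years of growth are recorded.
Length ≈ 0.46 × 26 = 12.0 mm.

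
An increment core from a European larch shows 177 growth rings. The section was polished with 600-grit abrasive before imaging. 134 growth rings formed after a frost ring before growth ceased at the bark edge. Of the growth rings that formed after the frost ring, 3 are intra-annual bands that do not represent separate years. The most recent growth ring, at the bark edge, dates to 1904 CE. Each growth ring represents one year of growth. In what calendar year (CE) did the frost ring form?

1773 CE

134 growth rings post-date the frost ring.
Excluding 3 false growth rings: 134 − 3 = 131.
Counting back 131 years from 1904 CE places the frost ring in 1904 − 131 = 1773 CE.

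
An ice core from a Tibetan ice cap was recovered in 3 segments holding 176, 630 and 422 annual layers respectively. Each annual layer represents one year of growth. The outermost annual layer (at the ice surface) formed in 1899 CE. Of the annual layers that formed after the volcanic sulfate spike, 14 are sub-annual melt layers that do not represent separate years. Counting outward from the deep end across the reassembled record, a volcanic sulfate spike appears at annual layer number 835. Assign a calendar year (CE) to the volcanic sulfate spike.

1520 CE

Total annual layers = 176 + 630 + 422 = 1228.
Between annual layer 835 and the ice surface there are 1228 − 835 = 393 annual layers.
393 − 14 false = 379 true annual layers after the volcanic sulfate spike.
1899 − 379 = 1520 CE.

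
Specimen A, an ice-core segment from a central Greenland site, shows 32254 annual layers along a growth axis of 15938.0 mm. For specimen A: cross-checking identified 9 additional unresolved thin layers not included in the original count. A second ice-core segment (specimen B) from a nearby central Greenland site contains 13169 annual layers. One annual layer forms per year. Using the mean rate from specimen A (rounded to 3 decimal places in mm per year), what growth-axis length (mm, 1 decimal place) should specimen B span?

6505.5 mm

Specimen A: true annual layer count = 32254 + 9 = 32263.
A: Extension rate ≈ 15938.0 / 32263 = 0.494 mm/yr.
B's length ≈ 0.494 × 13169 = 6505.5 mm.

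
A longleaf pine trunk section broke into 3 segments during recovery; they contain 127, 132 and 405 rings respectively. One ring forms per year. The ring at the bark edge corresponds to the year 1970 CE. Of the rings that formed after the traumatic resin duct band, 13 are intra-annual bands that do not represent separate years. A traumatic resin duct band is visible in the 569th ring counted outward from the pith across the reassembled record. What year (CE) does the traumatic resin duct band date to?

Total rings = 127 + 132 + 405 = 664.
664 − 569 = 95 rings lie beyond the traumatic resin duct band toward the bark edge.
95 − 13 false = 82 true rings after the traumatic resin duct band.
Counting back 82 years from 1970 CE places the traumatic resin duct band in 1970 − 82 = 1888 CE.

1888 CE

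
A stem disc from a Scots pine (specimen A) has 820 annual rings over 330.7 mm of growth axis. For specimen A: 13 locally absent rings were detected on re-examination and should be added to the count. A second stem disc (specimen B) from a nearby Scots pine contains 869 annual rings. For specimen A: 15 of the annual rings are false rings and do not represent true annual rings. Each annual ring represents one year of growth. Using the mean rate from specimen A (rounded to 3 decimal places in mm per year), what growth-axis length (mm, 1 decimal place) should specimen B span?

Specimen A: after corrections the count is 820 − 15 + 13 = 818 annual rings.
A: Extension rate ≈ 330.7 / 818 = 0.404 mm/year.
B's length ≈ 0.404 × 869 = 351.1 mm.

351.1 mm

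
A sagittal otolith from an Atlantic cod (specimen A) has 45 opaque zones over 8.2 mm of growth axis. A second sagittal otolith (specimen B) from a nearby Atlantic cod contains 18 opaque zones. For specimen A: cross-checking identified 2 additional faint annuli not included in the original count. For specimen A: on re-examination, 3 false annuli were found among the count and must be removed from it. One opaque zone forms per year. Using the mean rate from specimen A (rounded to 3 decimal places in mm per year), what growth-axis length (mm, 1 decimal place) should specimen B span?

3.3 mm

Specimen A: true opaque zone count = 45 − 3 + 2 = 44.
A: Extension rate ≈ 8.2 / 44 = 0.186 mm per year.
Length of B = 0.186 × 18 = 3.3 mm.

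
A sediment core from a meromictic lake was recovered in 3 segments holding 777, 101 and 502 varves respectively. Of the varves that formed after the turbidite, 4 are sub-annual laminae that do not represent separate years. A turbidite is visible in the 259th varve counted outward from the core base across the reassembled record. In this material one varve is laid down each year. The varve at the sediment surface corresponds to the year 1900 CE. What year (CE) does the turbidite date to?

Total varves = 777 + 101 + 502 = 1380.
1380 − 259 = 1121 varves lie beyond the turbidite toward the sediment surface.
Excluding 4 false varves: 1121 − 4 = 1117.
The varve at the sediment surface is 1900 CE, so the turbidite dates to 1900 − 1117 = 783 CE.

783 CE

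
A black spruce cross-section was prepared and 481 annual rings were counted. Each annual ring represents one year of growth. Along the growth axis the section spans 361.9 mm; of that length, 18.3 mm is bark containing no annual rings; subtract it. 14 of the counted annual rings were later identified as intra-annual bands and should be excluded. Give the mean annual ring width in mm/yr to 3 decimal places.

0.736 mm/yr

True annual ring count = 481 − 14 = 467.
Removing the 18.3 mm offcut leaves 361.9 − 18.3 = 343.6 mm.
Mean rate = 343.6 mm / 467 years ≈ 0.736 mm/yr.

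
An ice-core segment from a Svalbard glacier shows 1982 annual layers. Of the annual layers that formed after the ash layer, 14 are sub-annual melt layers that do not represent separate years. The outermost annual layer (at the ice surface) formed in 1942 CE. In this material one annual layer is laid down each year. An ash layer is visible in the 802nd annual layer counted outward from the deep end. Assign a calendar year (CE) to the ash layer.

Between annual layer 802 and the ice surface there are 1982 − 802 = 1180 annual layers.
Excluding 14 false annual layers: 1180 − 14 = 1166.
The annual layer at the ice surface is 1942 CE, so the ash layer dates to 1942 − 1166 = 776 CE.

776 CE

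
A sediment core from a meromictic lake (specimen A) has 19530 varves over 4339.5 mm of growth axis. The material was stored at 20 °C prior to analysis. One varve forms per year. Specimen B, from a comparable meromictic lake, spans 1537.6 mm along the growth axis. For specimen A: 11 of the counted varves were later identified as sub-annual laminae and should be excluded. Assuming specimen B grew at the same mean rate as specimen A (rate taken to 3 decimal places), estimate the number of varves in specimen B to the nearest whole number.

Specimen A: after corrections the count is 19530 − 11 = 19519 varves.
A: Mean rate = 4339.5 mm / 19519 years ≈ 0.222 mm per year.
For B, 1537.6 / 0.222 = 6926.13 years ≈ 6926 varves.

6926 varves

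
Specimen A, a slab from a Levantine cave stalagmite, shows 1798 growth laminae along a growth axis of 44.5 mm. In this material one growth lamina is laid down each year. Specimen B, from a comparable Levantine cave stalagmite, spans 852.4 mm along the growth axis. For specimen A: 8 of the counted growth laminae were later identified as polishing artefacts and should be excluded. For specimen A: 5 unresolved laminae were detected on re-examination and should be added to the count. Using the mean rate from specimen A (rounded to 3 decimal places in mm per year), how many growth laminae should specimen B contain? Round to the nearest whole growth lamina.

34096 growth laminae

Specimen A: correcting the raw count gives 1798 − 8 + 5 = 1795 true growth laminae.
A: Mean rate = 44.5 mm / 1795 years ≈ 0.025 mm/yr.
B spans 852.4 / 0.025 = 34096.00 years ≈ 34096 growth laminae.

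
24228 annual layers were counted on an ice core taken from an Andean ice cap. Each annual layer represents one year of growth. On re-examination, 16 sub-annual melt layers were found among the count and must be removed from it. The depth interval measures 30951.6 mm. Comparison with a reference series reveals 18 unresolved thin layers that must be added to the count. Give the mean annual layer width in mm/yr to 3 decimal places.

Correcting the raw count gives 24228 − 16 + 18 = 24230 true annual layers.
30951.6 mm over 24230 years gives 30951.6 / 24230 ≈ 1.277 mm/yr.

1.277 mm/yr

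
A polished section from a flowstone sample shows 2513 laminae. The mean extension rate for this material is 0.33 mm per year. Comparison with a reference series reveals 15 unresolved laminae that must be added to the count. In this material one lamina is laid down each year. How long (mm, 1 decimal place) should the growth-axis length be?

834.2 mm

True lamina count = 2513 + 15 = 2528.
Length ≈ 0.33 × 2528 = 834.2 mm.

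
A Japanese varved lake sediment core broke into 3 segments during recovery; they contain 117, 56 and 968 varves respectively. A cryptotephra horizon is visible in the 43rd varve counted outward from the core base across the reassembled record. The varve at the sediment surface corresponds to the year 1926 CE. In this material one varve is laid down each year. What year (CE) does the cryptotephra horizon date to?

Total varves = 117 + 56 + 968 = 1141.
The cryptotephra horizon sits at varve 43 from the core base, so 1141 − 43 = 1098 varves formed after it.
1926 − 1098 = 828 CE.

828 CE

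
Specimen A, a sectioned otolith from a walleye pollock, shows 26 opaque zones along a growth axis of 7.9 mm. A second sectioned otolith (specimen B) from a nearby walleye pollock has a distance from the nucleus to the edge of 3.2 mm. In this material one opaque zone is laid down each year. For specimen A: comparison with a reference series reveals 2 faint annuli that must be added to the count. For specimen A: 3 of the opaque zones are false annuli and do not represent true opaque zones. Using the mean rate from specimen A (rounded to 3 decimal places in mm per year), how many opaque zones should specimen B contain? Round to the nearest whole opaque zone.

Specimen A: adjusted count: 26 − 3 + 2 = 25 opaque zones.
A: Mean rate = 7.9 mm / 25 years ≈ 0.316 mm/yr.
Specimen B: 3.2 mm / 0.316 mm per year = 10.13 years ≈ 10 opaque zones.

10 opaque zones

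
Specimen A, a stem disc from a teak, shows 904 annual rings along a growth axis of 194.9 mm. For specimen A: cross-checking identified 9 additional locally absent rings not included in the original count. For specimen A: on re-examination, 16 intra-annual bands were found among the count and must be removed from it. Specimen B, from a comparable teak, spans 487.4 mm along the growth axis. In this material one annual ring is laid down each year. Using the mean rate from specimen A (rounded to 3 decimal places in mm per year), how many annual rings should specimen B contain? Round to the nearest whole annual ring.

2246 annual rings

Specimen A: correcting the raw count gives 904 − 16 + 9 = 897 true annual rings.
A: 194.9 mm over 897 years gives 194.9 / 897 ≈ 0.217 mm/year.
B spans 487.4 / 0.217 = 2246.08 years ≈ 2246 annual rings.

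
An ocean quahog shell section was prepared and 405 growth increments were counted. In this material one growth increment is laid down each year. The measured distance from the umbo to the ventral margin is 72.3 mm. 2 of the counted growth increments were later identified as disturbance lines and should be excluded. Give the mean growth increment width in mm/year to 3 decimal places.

0.179 mm/year

After corrections the count is 405 − 2 = 403 growth increments.
Extension rate ≈ 72.3 / 403 = 0.179 mm/year.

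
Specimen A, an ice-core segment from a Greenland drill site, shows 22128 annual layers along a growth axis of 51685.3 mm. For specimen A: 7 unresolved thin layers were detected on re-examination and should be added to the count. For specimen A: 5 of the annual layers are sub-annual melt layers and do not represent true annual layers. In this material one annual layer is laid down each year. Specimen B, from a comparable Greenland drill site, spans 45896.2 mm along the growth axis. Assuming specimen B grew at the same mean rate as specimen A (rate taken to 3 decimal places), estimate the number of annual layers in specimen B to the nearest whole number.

19647 annual layers

Specimen A: adjusted count: 22128 − 5 + 7 = 22130 annual layers.
A: Mean rate = 51685.3 mm / 22130 years ≈ 2.336 mm/year.
For B, 45896.2 / 2.336 = 19647.35 years ≈ 19647 annual layers.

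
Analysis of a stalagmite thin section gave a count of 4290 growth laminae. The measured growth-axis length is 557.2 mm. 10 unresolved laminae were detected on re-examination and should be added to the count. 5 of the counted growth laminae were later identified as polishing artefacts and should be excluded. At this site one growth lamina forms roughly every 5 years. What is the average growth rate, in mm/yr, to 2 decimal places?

Adjusted count: 4290 − 5 + 10 = 4295 growth laminae.
At 5 years per growth lamina, 4295 × 5 = 21475 years.
Extension rate ≈ 557.2 / 21475 = 0.03 mm/yr.

0.03 mm/yr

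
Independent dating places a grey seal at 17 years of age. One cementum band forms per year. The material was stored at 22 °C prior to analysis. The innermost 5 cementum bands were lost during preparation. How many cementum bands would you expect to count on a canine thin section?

12 cementum bands

Expected cementum bands over 17 years: 17.
17 − 5 missed = 12 cementum bands expected in the prepared section.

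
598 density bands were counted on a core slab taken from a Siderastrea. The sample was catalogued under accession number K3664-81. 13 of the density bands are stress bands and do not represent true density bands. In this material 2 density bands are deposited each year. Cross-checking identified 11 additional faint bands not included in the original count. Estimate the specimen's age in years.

298 yr

Correcting the raw count gives 598 − 13 + 11 = 596 true density bands.
Dividing by 2 density bands per year: 596 / 2 = 298 years.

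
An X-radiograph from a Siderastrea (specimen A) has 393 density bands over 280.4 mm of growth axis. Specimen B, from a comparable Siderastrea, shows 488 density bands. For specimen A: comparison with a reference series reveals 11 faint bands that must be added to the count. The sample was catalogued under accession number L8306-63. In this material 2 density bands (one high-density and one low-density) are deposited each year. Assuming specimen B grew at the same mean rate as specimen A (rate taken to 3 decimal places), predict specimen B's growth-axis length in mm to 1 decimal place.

338.7 mm

Specimen A: adjusted count: 393 + 11 = 404 density bands.
Specimen A: dividing by 2 density bands per year: 404 / 2 = 202 years.
A: Mean rate = 280.4 mm / 202 years ≈ 1.388 mm/year.
Specimen B: 488 density bands at 2 per year is 488 / 2 = 244 years. For B, 1.388 mm/year × 244 years = 338.7 mm.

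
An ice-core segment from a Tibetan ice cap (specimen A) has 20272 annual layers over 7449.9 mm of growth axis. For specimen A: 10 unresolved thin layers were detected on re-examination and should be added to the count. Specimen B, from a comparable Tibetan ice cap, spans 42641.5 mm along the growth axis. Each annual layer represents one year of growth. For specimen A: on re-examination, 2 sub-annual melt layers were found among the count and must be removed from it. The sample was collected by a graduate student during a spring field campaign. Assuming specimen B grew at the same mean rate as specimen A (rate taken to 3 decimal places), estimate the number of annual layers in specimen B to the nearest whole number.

116189 annual layers

Specimen A: after corrections the count is 20272 − 2 + 10 = 20280 annual layers.
A: 7449.9 mm over 20280 years gives 7449.9 / 20280 ≈ 0.367 mm per year.
B spans 42641.5 / 0.367 = 116189.37 years ≈ 116189 annual layers.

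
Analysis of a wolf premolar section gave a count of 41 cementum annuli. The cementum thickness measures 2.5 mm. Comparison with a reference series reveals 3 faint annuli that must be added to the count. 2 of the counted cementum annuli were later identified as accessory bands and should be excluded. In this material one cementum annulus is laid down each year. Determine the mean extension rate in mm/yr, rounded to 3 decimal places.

Correcting the raw count gives 41 − 2 + 3 = 42 true cementum annuli.
Extension rate ≈ 2.5 / 42 = 0.060 mm/yr.

0.060 mm/yr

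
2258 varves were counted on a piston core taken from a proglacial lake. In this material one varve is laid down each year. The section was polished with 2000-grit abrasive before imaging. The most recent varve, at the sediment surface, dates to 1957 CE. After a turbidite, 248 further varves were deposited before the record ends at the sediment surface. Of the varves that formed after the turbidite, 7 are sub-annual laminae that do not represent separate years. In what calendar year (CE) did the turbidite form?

There are 248 varves younger than the turbidite.
Excluding 7 false varves: 248 − 7 = 241.
1957 − 241 = 1716 CE.

1716 CE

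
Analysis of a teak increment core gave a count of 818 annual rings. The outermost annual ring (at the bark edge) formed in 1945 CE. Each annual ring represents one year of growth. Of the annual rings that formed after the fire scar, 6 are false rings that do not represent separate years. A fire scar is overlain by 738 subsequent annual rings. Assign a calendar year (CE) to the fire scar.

There are 738 annual rings younger than the fire scar.
Removing the 6 false annual rings leaves 738 − 6 = 732 true annual rings beyond the fire scar.
The annual ring at the bark edge is 1945 CE, so the fire scar dates to 1945 − 732 = 1213 CE.

1213 CE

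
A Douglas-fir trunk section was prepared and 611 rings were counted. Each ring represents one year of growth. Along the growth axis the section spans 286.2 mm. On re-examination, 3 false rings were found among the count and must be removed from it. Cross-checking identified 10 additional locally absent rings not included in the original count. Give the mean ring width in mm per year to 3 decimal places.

0.463 mm per year

After corrections the count is 611 − 3 + 10 = 618 rings.
Extension rate ≈ 286.2 / 618 = 0.463 mm per year.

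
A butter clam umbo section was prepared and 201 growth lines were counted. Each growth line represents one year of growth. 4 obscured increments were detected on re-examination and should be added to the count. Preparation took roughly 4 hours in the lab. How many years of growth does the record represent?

After corrections the count is 201 + 4 = 205 growth lines.
At one growth line per year, that is 205 years.

205 yr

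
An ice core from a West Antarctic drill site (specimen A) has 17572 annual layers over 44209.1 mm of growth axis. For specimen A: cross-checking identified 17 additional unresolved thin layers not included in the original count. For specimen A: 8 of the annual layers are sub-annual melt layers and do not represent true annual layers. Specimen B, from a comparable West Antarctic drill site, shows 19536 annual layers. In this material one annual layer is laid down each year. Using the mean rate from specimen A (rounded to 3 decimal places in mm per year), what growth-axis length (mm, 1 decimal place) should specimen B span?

49133.0 mm

Specimen A: after corrections the count is 17572 − 8 + 17 = 17581 annual layers.
A: 44209.1 mm over 17581 years gives 44209.1 / 17581 ≈ 2.515 mm per year.
Length of B = 2.515 × 19536 = 49133.0 mm.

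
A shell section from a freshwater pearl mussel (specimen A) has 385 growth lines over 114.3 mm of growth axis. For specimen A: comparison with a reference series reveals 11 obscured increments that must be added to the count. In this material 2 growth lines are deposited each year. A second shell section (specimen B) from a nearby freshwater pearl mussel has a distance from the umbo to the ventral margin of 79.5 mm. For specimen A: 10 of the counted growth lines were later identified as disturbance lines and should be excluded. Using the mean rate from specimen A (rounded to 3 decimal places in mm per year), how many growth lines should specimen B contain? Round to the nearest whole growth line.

269 growth lines

Specimen A: adjusted count: 385 − 10 + 11 = 386 growth lines.
Specimen A: dividing by 2 growth lines per year: 386 / 2 = 193 years.
A: Extension rate ≈ 114.3 / 193 = 0.592 mm/year.
B spans 79.5 / 0.592 = 134.29 years; at 2 growth lines per year that is 134.29 × 2 ≈ 269 growth lines.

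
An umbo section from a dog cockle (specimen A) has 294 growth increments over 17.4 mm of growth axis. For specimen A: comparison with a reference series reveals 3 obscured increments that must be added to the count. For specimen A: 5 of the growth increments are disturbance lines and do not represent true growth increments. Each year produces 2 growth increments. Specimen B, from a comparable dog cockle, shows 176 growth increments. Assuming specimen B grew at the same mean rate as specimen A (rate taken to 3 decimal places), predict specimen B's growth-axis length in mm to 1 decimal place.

Specimen A: true growth increment count = 294 − 5 + 3 = 292.
Specimen A: 292 growth increments at 2 per year is 292 / 2 = 146 years.
A: Extension rate ≈ 17.4 / 146 = 0.119 mm per year.
Specimen B: with 2 growth increments per year, 176 / 2 = 88 years. Length of B = 0.119 × 88 = 10.5 mm.

10.5 mm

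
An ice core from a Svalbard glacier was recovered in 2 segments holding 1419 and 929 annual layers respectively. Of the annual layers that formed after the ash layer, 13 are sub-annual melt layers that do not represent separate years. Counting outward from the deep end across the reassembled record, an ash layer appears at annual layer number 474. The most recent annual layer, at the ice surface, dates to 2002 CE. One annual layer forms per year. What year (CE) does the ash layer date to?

141 CE

Total annual layers = 1419 + 929 = 2348.
Between annual layer 474 and the ice surface there are 2348 − 474 = 1874 annual layers.
1874 − 13 false = 1861 true annual layers after the ash layer.
Counting back 1861 years from 2002 CE places the ash layer in 2002 − 1861 = 141 CE.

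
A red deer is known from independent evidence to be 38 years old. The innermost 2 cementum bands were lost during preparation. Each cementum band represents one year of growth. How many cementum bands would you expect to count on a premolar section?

36 cementum bands

At one cementum band per year, 38 years correspond to 38 cementum bands.
38 − 2 missed = 36 cementum bands expected in the prepared section.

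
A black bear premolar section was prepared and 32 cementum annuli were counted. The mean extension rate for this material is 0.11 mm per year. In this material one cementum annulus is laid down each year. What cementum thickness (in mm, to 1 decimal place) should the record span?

The record spans 32 years at 0.11 mm per year.
32 years at 0.11 mm/year gives 0.11 × 32 = 3.5 mm.

3.5 mm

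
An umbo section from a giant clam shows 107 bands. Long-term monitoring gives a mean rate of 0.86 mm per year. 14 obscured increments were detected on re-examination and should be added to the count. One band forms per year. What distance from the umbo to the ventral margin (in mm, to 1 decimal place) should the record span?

104.1 mm

True band count = 107 + 14 = 121.
121 years at 0.86 mm/year gives 0.86 × 121 = 104.1 mm.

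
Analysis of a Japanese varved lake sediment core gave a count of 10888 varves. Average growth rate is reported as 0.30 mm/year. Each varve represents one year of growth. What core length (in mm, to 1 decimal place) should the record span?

10888 years of growth are recorded.
Predicted length = 0.30 mm/year × 10888 years = 3266.4 mm.

3266.4 mm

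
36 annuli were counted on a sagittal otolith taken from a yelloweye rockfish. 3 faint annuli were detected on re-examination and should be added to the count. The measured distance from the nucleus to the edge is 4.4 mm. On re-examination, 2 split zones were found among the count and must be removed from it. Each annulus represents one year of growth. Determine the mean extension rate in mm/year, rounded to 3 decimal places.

0.119 mm/year

Correcting the raw count gives 36 − 2 + 3 = 37 true annuli.
4.4 mm over 37 years gives 4.4 / 37 ≈ 0.119 mm/year.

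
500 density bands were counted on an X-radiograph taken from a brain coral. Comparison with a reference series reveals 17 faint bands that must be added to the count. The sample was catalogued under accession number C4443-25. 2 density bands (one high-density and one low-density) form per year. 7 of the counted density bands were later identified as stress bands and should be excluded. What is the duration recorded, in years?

255 years

Adjusted count: 500 − 7 + 17 = 510 density bands.
With 2 density bands per year, 510 / 2 = 255 years.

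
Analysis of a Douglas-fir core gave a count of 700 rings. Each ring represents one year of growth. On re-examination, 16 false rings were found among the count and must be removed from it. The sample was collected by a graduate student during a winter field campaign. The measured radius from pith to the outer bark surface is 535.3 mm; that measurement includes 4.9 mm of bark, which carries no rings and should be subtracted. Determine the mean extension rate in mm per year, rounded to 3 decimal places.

0.775 mm per year

After corrections the count is 700 − 16 = 684 rings.
The growth record spans 535.3 − 4.9 = 530.4 mm.
Mean rate = 530.4 mm / 684 years ≈ 0.775 mm per year.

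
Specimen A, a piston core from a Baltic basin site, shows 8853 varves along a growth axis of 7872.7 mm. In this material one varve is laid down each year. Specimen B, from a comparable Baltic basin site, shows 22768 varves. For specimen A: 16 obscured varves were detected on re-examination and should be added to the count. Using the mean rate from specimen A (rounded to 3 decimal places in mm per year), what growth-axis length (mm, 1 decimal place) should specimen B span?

Specimen A: adjusted count: 8853 + 16 = 8869 varves.
A: Mean rate = 7872.7 mm / 8869 years ≈ 0.888 mm/yr.
B's length ≈ 0.888 × 22768 = 20218.0 mm.

20218.0 mm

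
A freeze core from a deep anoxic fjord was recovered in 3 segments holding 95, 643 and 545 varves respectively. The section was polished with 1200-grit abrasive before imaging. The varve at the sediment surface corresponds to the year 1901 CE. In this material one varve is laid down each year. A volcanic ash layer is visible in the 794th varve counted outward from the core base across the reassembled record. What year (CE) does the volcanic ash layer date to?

Total varves = 95 + 643 + 545 = 1283.
The volcanic ash layer sits at varve 794 from the core base, so 1283 − 794 = 489 varves formed after it.
Counting back 489 years from 1901 CE places the volcanic ash layer in 1901 − 489 = 1412 CE.

1412 CE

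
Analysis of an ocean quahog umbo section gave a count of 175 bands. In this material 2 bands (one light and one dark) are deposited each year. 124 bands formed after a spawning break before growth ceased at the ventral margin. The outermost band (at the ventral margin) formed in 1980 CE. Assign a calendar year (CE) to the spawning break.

124 bands post-date the spawning break.
Dividing by 2 bands per year: 124 / 2 = 62 years.
1980 − 62 = 1918 CE.

1918 CE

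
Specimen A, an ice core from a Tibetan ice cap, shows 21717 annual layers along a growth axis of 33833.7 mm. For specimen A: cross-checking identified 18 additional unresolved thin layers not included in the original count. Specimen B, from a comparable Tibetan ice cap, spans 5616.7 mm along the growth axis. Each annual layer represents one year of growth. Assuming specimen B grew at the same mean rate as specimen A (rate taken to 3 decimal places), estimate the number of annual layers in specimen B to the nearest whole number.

3607 annual layers

Specimen A: after corrections the count is 21717 + 18 = 21735 annual layers.
A: 33833.7 mm over 21735 years gives 33833.7 / 21735 ≈ 1.557 mm per year.
B spans 5616.7 / 1.557 = 3607.39 years ≈ 3607 annual layers.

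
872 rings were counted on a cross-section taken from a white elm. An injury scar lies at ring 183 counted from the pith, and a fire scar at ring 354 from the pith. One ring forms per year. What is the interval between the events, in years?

171 years

354 − 183 = 171 rings lie between the two events.
At one ring per year, 171 years elapsed between them.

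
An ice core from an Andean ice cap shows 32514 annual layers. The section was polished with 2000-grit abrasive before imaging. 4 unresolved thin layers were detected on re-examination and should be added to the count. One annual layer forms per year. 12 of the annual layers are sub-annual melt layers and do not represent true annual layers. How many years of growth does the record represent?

32506 years

Correcting the raw count gives 32514 − 12 + 4 = 32506 true annual layers.
One annual layer per year makes the duration 32506 years.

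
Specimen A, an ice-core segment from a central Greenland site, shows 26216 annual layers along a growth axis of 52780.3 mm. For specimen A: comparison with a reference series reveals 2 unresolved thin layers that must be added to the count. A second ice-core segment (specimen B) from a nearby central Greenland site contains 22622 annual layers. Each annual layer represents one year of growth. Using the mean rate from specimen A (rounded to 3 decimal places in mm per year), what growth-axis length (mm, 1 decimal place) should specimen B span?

45538.1 mm

Specimen A: true annual layer count = 26216 + 2 = 26218.
A: Extension rate ≈ 52780.3 / 26218 = 2.013 mm/yr.
Length of B = 2.013 × 22622 = 45538.1 mm.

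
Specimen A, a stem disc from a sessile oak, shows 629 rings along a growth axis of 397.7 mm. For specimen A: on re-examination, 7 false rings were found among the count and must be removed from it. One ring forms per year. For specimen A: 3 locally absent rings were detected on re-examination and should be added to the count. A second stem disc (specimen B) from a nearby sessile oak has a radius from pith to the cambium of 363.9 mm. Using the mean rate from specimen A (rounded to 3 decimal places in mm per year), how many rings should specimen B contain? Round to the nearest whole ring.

Specimen A: true ring count = 629 − 7 + 3 = 625.
A: 397.7 mm over 625 years gives 397.7 / 625 ≈ 0.636 mm/yr.
Specimen B: 363.9 mm / 0.636 mm per year = 572.17 years ≈ 572 rings.

572 rings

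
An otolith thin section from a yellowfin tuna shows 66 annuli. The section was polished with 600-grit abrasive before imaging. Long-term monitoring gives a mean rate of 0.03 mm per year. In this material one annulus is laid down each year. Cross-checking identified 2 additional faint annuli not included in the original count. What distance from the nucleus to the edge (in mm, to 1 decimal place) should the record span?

After corrections the count is 66 + 2 = 68 annuli.
Predicted length = 0.03 mm/year × 68 years = 2.0 mm.

2.0 mm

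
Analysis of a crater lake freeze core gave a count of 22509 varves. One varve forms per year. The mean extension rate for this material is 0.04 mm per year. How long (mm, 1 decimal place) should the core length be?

900.4 mm

The record spans 22509 years at 0.04 mm per year.
Predicted length = 0.04 mm/year × 22509 years = 900.4 mm.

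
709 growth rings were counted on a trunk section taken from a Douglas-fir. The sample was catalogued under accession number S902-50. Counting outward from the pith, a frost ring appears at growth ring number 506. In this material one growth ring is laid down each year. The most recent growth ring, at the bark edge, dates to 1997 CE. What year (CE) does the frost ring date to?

1794 CE

The frost ring sits at growth ring 506 from the pith, so 709 − 506 = 203 growth rings formed after it.
The growth ring at the bark edge is 1997 CE, so the frost ring dates to 1997 − 203 = 1794 CE.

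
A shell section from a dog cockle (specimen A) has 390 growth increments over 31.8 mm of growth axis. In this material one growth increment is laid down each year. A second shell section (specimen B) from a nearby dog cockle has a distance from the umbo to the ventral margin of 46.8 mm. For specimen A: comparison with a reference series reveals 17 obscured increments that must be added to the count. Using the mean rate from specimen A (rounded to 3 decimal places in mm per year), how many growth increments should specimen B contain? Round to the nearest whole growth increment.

Specimen A: true growth increment count = 390 + 17 = 407.
A: Extension rate ≈ 31.8 / 407 = 0.078 mm per year.
Specimen B: 46.8 mm / 0.078 mm per year = 600.00 years ≈ 600 growth increments.

600 growth increments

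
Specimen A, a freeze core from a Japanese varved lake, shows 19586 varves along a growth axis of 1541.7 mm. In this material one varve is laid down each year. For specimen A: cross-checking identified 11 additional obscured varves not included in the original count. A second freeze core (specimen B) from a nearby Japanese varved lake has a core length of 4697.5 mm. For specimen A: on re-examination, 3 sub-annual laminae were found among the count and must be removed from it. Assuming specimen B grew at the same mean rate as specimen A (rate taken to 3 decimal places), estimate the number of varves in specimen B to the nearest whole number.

59462 varves

Specimen A: adjusted count: 19586 − 3 + 11 = 19594 varves.
A: Extension rate ≈ 1541.7 / 19594 = 0.079 mm per year.
Specimen B: 4697.5 mm / 0.079 mm per year = 59462.03 years ≈ 59462 varves.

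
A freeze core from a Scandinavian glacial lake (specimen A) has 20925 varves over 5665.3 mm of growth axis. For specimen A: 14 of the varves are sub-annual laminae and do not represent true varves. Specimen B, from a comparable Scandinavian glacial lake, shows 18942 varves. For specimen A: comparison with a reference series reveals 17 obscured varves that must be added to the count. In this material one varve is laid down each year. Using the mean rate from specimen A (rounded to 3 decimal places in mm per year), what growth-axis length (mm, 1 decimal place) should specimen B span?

5133.3 mm

Specimen A: adjusted count: 20925 − 14 + 17 = 20928 varves.
A: 5665.3 mm over 20928 years gives 5665.3 / 20928 ≈ 0.271 mm/year.
Length of B = 0.271 × 18942 = 5133.3 mm.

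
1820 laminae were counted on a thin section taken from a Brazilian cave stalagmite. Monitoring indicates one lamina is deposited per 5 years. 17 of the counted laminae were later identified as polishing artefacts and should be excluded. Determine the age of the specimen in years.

Adjusted count: 1820 − 17 = 1803 laminae.
1803 laminae at 5 years each span 1803 × 5 = 9015 years.

9015 yr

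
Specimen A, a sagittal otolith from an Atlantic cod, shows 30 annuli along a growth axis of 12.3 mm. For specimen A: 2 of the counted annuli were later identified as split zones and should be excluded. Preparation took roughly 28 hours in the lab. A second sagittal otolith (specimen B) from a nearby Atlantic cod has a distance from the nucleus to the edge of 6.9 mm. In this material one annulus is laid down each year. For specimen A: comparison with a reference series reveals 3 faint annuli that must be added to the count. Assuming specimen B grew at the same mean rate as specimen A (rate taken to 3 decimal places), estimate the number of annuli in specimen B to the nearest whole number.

Specimen A: after corrections the count is 30 − 2 + 3 = 31 annuli.
A: 12.3 mm over 31 years gives 12.3 / 31 ≈ 0.397 mm/year.
B spans 6.9 / 0.397 = 17.38 years ≈ 17 annuli.

17 annuli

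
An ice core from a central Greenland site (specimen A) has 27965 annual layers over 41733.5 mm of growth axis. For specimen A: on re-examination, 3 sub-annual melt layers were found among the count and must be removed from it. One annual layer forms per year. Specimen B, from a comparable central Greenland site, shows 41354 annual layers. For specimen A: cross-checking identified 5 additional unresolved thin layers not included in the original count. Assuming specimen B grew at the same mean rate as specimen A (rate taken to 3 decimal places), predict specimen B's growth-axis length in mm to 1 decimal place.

61700.2 mm

Specimen A: after corrections the count is 27965 − 3 + 5 = 27967 annual layers.
A: Extension rate ≈ 41733.5 / 27967 = 1.492 mm/yr.
For B, 1.492 mm/year × 41354 years = 61700.2 mm.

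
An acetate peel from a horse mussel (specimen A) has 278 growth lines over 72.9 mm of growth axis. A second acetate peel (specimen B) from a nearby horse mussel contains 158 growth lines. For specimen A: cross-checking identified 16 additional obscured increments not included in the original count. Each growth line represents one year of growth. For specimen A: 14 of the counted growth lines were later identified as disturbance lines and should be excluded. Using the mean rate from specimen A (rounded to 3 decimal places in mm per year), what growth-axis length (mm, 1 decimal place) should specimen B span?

Specimen A: adjusted count: 278 − 14 + 16 = 280 growth lines.
A: 72.9 mm over 280 years gives 72.9 / 280 ≈ 0.260 mm per year.
For B, 0.260 mm/year × 158 years = 41.1 mm.

41.1 mm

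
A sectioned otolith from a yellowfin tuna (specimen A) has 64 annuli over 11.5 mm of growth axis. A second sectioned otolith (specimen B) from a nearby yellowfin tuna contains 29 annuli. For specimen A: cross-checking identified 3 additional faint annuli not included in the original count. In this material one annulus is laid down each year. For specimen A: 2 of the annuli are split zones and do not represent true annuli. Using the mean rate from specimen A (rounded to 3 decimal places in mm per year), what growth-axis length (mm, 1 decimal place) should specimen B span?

5.1 mm

Specimen A: correcting the raw count gives 64 − 2 + 3 = 65 true annuli.
A: 11.5 mm over 65 years gives 11.5 / 65 ≈ 0.177 mm per year.
Length of B = 0.177 × 29 = 5.1 mm.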